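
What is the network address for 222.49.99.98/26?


IP:   11011110.00110001.01100011.01100010
Mask: 11111111.11111111.11111111.11000000
AND operation:
Net:  11011110.00110001.01100011.01000000
Network: 222.49.99.64/26


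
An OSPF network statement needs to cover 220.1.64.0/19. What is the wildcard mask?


Subnet mask: 255.255.224.0
Wildcard = 255.255.255.255 - subnet mask
255 - 255 = 0
255 - 255 = 0
255 - 224 = 31
255 - 0 = 255
Wildcard: 0.0.31.255


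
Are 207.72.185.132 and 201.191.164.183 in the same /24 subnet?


Mask: 255.255.255.0
207.72.185.132 AND mask = 207.72.185.0
201.191.164.183 AND mask = 201.191.164.0
No, different subnets (207.72.185.0 vs 201.191.164.0)


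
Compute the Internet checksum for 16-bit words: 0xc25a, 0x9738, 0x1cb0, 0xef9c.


Sum all words (with carry folding):
+ 0xc25a = 0xc25a
+ 0x9738 = 0x5993
+ 0x1cb0 = 0x7643
+ 0xef9c = 0x65e0
One's complement: ~0x65e0
Checksum = 0x9a1f


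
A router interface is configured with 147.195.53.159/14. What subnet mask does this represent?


/14 means 14 network bits, 18 host bits
Binary: 11111111111111000000000000000000
Mask: 255.252.0.0


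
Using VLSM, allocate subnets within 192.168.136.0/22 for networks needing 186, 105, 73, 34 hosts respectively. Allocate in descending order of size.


186 hosts -> /24 (254 usable): 192.168.136.0/24
105 hosts -> /25 (126 usable): 192.168.137.0/25
73 hosts -> /25 (126 usable): 192.168.137.128/25
34 hosts -> /26 (62 usable): 192.168.138.0/26
Allocation: 192.168.136.0/24 (186 hosts, 254 usable); 192.168.137.0/25 (105 hosts, 126 usable); 192.168.137.128/25 (73 hosts, 126 usable); 192.168.138.0/26 (34 hosts, 62 usable)


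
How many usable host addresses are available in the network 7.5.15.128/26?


Host bits = 32 - 26 = 6
Total addresses = 2^6 = 64
Usable = total - 2 (network and broadcast)
Usable hosts: 62


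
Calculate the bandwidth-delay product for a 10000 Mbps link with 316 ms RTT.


BDP = bandwidth * RTT
= 10000 Mbps * 316 ms
= 10000 * 1e6 * 316 / 1000 bits
= 3160000000 bits
= 395000000 bytes
= 385742.1875 KB
BDP = 3160000000 bits (395000000 bytes)


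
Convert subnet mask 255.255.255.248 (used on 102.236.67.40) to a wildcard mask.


Subnet mask: 255.255.255.248
Wildcard = 255.255.255.255 - subnet mask
255 - 255 = 0
255 - 255 = 0
255 - 255 = 0
255 - 248 = 7
Wildcard: 0.0.0.7


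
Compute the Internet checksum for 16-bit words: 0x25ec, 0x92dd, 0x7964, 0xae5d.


Sum all words (with carry folding):
+ 0x25ec = 0x25ec
+ 0x92dd = 0xb8c9
+ 0x7964 = 0x322e
+ 0xae5d = 0xe08b
One's complement: ~0xe08b
Checksum = 0x1f74


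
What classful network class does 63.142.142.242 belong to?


First octet: 63
Binary: 00111111
0xxxxxxx -> Class A (1-126)
Class A, default mask 255.0.0.0 (/8)


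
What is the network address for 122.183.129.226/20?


IP:   01111010.10110111.10000001.11100010
Mask: 11111111.11111111.11110000.00000000
AND operation:
Net:  01111010.10110111.10000000.00000000
Network: 122.183.128.0/20


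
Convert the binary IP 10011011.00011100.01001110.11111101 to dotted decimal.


10011011 = 155
00011100 = 28
01001110 = 78
11111101 = 253
IP: 155.28.78.253


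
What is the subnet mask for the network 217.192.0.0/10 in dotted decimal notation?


/10 means 10 network bits, 22 host bits
Binary: 11111111110000000000000000000000
Mask: 255.192.0.0


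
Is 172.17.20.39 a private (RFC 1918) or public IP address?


RFC 1918 private ranges:
  10.0.0.0/8 (10.0.0.0 - 10.255.255.255)
  172.16.0.0/12 (172.16.0.0 - 172.31.255.255)
  192.168.0.0/16 (192.168.0.0 - 192.168.255.255)
Private (in 172.16.0.0/12)


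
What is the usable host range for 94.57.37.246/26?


Network: 94.57.37.192
Broadcast: 94.57.37.255
First usable = network + 1
Last usable = broadcast - 1
Range: 94.57.37.193 to 94.57.37.254


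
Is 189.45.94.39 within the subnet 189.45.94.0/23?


Subnet network: 189.45.94.0
Test IP AND mask: 189.45.94.0
Yes, 189.45.94.39 is in 189.45.94.0/23


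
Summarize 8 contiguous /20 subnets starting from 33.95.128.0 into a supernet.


Original prefix: /20
Number of subnets: 8 = 2^3
New prefix = 20 - 3 = 17
Supernet: 33.95.128.0/17


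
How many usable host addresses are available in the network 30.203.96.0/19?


Host bits = 32 - 19 = 13
Total addresses = 2^13 = 8192
Usable = total - 2 (network and broadcast)
Usable hosts: 8190


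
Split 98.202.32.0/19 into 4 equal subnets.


New prefix = 19 + 2 = 21
Each subnet has 2048 addresses
  98.202.32.0/21
  98.202.40.0/21
  98.202.48.0/21
  98.202.56.0/21
Subnets: 98.202.32.0/21, 98.202.40.0/21, 98.202.48.0/21, 98.202.56.0/21


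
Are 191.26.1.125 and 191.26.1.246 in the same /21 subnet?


Mask: 255.255.248.0
191.26.1.125 AND mask = 191.26.0.0
191.26.1.246 AND mask = 191.26.0.0
Yes, same subnet (191.26.0.0)


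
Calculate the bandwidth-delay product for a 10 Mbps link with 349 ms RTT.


BDP = bandwidth * RTT
= 10 Mbps * 349 ms
= 10 * 1e6 * 349 / 1000 bits
= 3490000 bits
= 436250 bytes
= 426.0254 KB
BDP = 3490000 bits (436250 bytes)


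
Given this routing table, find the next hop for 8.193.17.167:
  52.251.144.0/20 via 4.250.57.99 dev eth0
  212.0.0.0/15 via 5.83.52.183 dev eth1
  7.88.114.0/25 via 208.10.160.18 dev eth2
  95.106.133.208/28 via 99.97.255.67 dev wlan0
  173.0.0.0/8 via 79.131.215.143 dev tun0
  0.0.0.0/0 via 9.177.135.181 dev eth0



Longest prefix match for 8.193.17.167:
  /20 52.251.144.0: no
  /15 212.0.0.0: no
  /25 7.88.114.0: no
  /28 95.106.133.208: no
  /8 173.0.0.0: no
  /0 0.0.0.0: MATCH
Selected: next-hop 9.177.135.181 via eth0 (matched /0)


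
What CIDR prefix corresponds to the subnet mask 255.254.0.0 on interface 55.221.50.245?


Binary: 11111111.11111110.00000000.00000000
Count leading 1s
Prefix: /15


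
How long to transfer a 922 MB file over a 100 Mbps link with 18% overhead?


Effective throughput = 100 * (1 - 18/100) = 82 Mbps
File size in Mb = 922 * 8 = 7376 Mb
Time = 7376 / 82
Time = 89.9512 seconds


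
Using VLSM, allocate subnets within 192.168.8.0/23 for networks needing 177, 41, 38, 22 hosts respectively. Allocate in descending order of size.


177 hosts -> /24 (254 usable): 192.168.8.0/24
41 hosts -> /26 (62 usable): 192.168.9.0/26
38 hosts -> /26 (62 usable): 192.168.9.64/26
22 hosts -> /27 (30 usable): 192.168.9.128/27
Allocation: 192.168.8.0/24 (177 hosts, 254 usable); 192.168.9.0/26 (41 hosts, 62 usable); 192.168.9.64/26 (38 hosts, 62 usable); 192.168.9.128/27 (22 hosts, 30 usable)


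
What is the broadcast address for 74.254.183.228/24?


Network: 74.254.183.0/24
Host bits = 8
Set all host bits to 1:
Broadcast: 74.254.183.255


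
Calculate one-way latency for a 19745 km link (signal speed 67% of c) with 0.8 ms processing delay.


Speed = 0.67 * 3e5 km/s = 201000 km/s
Propagation delay = 19745 / 201000 = 0.0982 s = 98.2338 ms
Processing delay = 0.8 ms
Total one-way latency = 99.0338 ms


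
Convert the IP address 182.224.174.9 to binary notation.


182 = 10110110
224 = 11100000
174 = 10101110
9 = 00001001
Binary: 10110110.11100000.10101110.00001001


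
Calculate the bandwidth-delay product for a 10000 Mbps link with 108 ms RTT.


BDP = bandwidth * RTT
= 10000 Mbps * 108 ms
= 10000 * 1e6 * 108 / 1000 bits
= 1080000000 bits
= 135000000 bytes
= 131835.9375 KB
BDP = 1080000000 bits (135000000 bytes)


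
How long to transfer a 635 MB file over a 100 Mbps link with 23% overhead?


Effective throughput = 100 * (1 - 23/100) = 77 Mbps
File size in Mb = 635 * 8 = 5080 Mb
Time = 5080 / 77
Time = 65.974 seconds


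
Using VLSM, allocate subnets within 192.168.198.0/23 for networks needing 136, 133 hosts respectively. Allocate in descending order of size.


136 hosts -> /24 (254 usable): 192.168.198.0/24
133 hosts -> /24 (254 usable): 192.168.199.0/24
Allocation: 192.168.198.0/24 (136 hosts, 254 usable); 192.168.199.0/24 (133 hosts, 254 usable)


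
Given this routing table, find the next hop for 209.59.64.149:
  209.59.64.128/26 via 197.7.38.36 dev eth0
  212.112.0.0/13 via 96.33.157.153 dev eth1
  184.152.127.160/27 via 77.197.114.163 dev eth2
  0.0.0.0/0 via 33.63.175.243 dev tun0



Longest prefix match for 209.59.64.149:
  /26 209.59.64.128: MATCH
  /13 212.112.0.0: no
  /27 184.152.127.160: no
  /0 0.0.0.0: MATCH
Selected: next-hop 197.7.38.36 via eth0 (matched /26)


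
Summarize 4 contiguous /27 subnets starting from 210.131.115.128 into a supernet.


Original prefix: /27
Number of subnets: 4 = 2^2
New prefix = 27 - 2 = 25
Supernet: 210.131.115.128/25


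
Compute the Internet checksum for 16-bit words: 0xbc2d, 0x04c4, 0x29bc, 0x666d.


Sum all words (with carry folding):
+ 0xbc2d = 0xbc2d
+ 0x04c4 = 0xc0f1
+ 0x29bc = 0xeaad
+ 0x666d = 0x511b
One's complement: ~0x511b
Checksum = 0xaee4


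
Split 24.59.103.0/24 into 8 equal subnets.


New prefix = 24 + 3 = 27
Each subnet has 32 addresses
  24.59.103.0/27
  24.59.103.32/27
  24.59.103.64/27
  24.59.103.96/27
  24.59.103.128/27
  24.59.103.160/27
  24.59.103.192/27
  24.59.103.224/27
Subnets: 24.59.103.0/27, 24.59.103.32/27, 24.59.103.64/27, 24.59.103.96/27, 24.59.103.128/27, 24.59.103.160/27, 24.59.103.192/27, 24.59.103.224/27


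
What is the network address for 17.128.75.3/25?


IP:   00010001.10000000.01001011.00000011
Mask: 11111111.11111111.11111111.10000000
AND operation:
Net:  00010001.10000000.01001011.00000000
Network: 17.128.75.0/25


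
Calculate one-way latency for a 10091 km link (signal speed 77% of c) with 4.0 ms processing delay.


Speed = 0.77 * 3e5 km/s = 231000 km/s
Propagation delay = 10091 / 231000 = 0.0437 s = 43.684 ms
Processing delay = 4.0 ms
Total one-way latency = 47.684 ms


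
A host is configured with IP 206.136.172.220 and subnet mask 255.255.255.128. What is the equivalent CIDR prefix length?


Binary: 11111111.11111111.11111111.10000000
Count leading 1s
Prefix: /25


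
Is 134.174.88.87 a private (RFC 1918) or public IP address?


RFC 1918 private ranges:
  10.0.0.0/8 (10.0.0.0 - 10.255.255.255)
  172.16.0.0/12 (172.16.0.0 - 172.31.255.255)
  192.168.0.0/16 (192.168.0.0 - 192.168.255.255)
Public (not in any RFC 1918 range)


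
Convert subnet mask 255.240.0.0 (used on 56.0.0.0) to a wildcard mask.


Subnet mask: 255.240.0.0
Wildcard = 255.255.255.255 - subnet mask
255 - 255 = 0
255 - 240 = 15
255 - 0 = 255
255 - 0 = 255
Wildcard: 0.15.255.255


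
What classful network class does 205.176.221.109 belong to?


First octet: 205
Binary: 11001101
110xxxxx -> Class C (192-223)
Class C, default mask 255.255.255.0 (/24)


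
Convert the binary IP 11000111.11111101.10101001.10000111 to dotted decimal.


11000111 = 199
11111101 = 253
10101001 = 169
10000111 = 135
IP: 199.253.169.135


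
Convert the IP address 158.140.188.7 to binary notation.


158 = 10011110
140 = 10001100
188 = 10111100
7 = 00000111
Binary: 10011110.10001100.10111100.00000111


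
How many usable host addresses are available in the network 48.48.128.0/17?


Host bits = 32 - 17 = 15
Total addresses = 2^15 = 32768
Usable = total - 2 (network and broadcast)
Usable hosts: 32766


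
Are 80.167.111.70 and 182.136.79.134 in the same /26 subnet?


Mask: 255.255.255.192
80.167.111.70 AND mask = 80.167.111.64
182.136.79.134 AND mask = 182.136.79.128
No, different subnets (80.167.111.64 vs 182.136.79.128)


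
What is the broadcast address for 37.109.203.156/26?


Network: 37.109.203.128/26
Host bits = 6
Set all host bits to 1:
Broadcast: 37.109.203.191


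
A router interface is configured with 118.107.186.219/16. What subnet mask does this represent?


/16 means 16 network bits, 16 host bits
Binary: 11111111111111110000000000000000
Mask: 255.255.0.0


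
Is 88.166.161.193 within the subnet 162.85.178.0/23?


Subnet network: 162.85.178.0
Test IP AND mask: 88.166.160.0
No, 88.166.161.193 is not in 162.85.178.0/23


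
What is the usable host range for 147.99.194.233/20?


Network: 147.99.192.0
Broadcast: 147.99.207.255
First usable = network + 1
Last usable = broadcast - 1
Range: 147.99.192.1 to 147.99.207.254


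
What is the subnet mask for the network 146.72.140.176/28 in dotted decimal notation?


/28 means 28 network bits, 4 host bits
Binary: 11111111111111111111111111110000
Mask: 255.255.255.240


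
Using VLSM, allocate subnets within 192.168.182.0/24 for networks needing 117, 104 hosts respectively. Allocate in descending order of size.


117 hosts -> /25 (126 usable): 192.168.182.0/25
104 hosts -> /25 (126 usable): 192.168.182.128/25
Allocation: 192.168.182.0/25 (117 hosts, 126 usable); 192.168.182.128/25 (104 hosts, 126 usable)


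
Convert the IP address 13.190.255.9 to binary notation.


13 = 00001101
190 = 10111110
255 = 11111111
9 = 00001001
Binary: 00001101.10111110.11111111.00001001


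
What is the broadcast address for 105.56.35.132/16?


Network: 105.56.0.0/16
Host bits = 16
Set all host bits to 1:
Broadcast: 105.56.255.255


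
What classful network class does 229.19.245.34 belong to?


First octet: 229
Binary: 11100101
1110xxxx -> Class D (224-239)
Class D (multicast), default mask N/A


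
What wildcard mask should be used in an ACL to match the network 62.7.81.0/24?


Subnet mask: 255.255.255.0
Wildcard = 255.255.255.255 - subnet mask
255 - 255 = 0
255 - 255 = 0
255 - 255 = 0
255 - 0 = 255
Wildcard: 0.0.0.255


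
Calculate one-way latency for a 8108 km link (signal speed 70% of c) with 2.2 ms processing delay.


Speed = 0.7 * 3e5 km/s = 210000 km/s
Propagation delay = 8108 / 210000 = 0.0386 s = 38.6095 ms
Processing delay = 2.2 ms
Total one-way latency = 40.8095 ms


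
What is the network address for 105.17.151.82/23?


IP:   01101001.00010001.10010111.01010010
Mask: 11111111.11111111.11111110.00000000
AND operation:
Net:  01101001.00010001.10010110.00000000
Network: 105.17.150.0/23


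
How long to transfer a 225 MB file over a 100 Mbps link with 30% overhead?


Effective throughput = 100 * (1 - 30/100) = 70 Mbps
File size in Mb = 225 * 8 = 1800 Mb
Time = 1800 / 70
Time = 25.7143 seconds


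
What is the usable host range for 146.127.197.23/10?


Network: 146.64.0.0
Broadcast: 146.127.255.255
First usable = network + 1
Last usable = broadcast - 1
Range: 146.64.0.1 to 146.127.255.254


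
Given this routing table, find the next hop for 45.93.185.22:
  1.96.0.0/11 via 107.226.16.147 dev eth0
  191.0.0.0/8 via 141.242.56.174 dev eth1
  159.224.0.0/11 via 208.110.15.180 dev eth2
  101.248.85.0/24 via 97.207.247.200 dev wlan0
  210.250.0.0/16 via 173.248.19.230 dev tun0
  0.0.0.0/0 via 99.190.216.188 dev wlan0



Longest prefix match for 45.93.185.22:
  /11 1.96.0.0: no
  /8 191.0.0.0: no
  /11 159.224.0.0: no
  /24 101.248.85.0: no
  /16 210.250.0.0: no
  /0 0.0.0.0: MATCH
Selected: next-hop 99.190.216.188 via wlan0 (matched /0)


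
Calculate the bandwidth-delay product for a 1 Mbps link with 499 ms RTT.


BDP = bandwidth * RTT
= 1 Mbps * 499 ms
= 1 * 1e6 * 499 / 1000 bits
= 499000 bits
= 62375 bytes
= 60.9131 KB
BDP = 499000 bits (62375 bytes)


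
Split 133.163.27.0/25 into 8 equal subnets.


New prefix = 25 + 3 = 28
Each subnet has 16 addresses
  133.163.27.0/28
  133.163.27.16/28
  133.163.27.32/28
  133.163.27.48/28
  133.163.27.64/28
  133.163.27.80/28
  133.163.27.96/28
  133.163.27.112/28
Subnets: 133.163.27.0/28, 133.163.27.16/28, 133.163.27.32/28, 133.163.27.48/28, 133.163.27.64/28, 133.163.27.80/28, 133.163.27.96/28, 133.163.27.112/28


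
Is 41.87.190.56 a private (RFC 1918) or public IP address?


RFC 1918 private ranges:
  10.0.0.0/8 (10.0.0.0 - 10.255.255.255)
  172.16.0.0/12 (172.16.0.0 - 172.31.255.255)
  192.168.0.0/16 (192.168.0.0 - 192.168.255.255)
Public (not in any RFC 1918 range)


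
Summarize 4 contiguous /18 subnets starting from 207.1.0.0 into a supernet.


Original prefix: /18
Number of subnets: 4 = 2^2
New prefix = 18 - 2 = 16
Supernet: 207.1.0.0/16


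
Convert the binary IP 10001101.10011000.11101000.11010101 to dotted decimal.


10001101 = 141
10011000 = 152
11101000 = 232
11010101 = 213
IP: 141.152.232.213


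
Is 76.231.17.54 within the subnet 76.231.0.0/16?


Subnet network: 76.231.0.0
Test IP AND mask: 76.231.0.0
Yes, 76.231.17.54 is in 76.231.0.0/16


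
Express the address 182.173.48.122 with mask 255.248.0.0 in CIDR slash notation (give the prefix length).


Binary: 11111111.11111000.00000000.00000000
Count leading 1s
Prefix: /13


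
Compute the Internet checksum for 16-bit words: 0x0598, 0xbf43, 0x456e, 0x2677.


Sum all words (with carry folding):
+ 0x0598 = 0x0598
+ 0xbf43 = 0xc4db
+ 0x456e = 0x0a4a
+ 0x2677 = 0x30c1
One's complement: ~0x30c1
Checksum = 0xcf3e


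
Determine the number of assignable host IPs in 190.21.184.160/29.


Host bits = 32 - 29 = 3
Total addresses = 2^3 = 8
Usable = total - 2 (network and broadcast)
Usable hosts: 6


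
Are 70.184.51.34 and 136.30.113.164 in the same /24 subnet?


Mask: 255.255.255.0
70.184.51.34 AND mask = 70.184.51.0
136.30.113.164 AND mask = 136.30.113.0
No, different subnets (70.184.51.0 vs 136.30.113.0)


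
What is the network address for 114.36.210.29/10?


IP:   01110010.00100100.11010010.00011101
Mask: 11111111.11000000.00000000.00000000
AND operation:
Net:  01110010.00000000.00000000.00000000
Network: 114.0.0.0/10


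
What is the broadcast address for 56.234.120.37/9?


Network: 56.128.0.0/9
Host bits = 23
Set all host bits to 1:
Broadcast: 56.255.255.255


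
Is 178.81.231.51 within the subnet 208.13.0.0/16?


Subnet network: 208.13.0.0
Test IP AND mask: 178.81.0.0
No, 178.81.231.51 is not in 208.13.0.0/16


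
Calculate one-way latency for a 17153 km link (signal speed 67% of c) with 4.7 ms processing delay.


Speed = 0.67 * 3e5 km/s = 201000 km/s
Propagation delay = 17153 / 201000 = 0.0853 s = 85.3383 ms
Processing delay = 4.7 ms
Total one-way latency = 90.0383 ms


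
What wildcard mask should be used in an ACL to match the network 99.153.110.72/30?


Subnet mask: 255.255.255.252
Wildcard = 255.255.255.255 - subnet mask
255 - 255 = 0
255 - 255 = 0
255 - 255 = 0
255 - 252 = 3
Wildcard: 0.0.0.3


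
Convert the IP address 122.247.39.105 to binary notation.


122 = 01111010
247 = 11110111
39 = 00100111
105 = 01101001
Binary: 01111010.11110111.00100111.01101001


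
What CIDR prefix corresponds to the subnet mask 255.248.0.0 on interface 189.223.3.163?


Binary: 11111111.11111000.00000000.00000000
Count leading 1s
Prefix: /13


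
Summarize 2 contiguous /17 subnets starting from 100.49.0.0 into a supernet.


Original prefix: /17
Number of subnets: 2 = 2^1
New prefix = 17 - 1 = 16
Supernet: 100.49.0.0/16


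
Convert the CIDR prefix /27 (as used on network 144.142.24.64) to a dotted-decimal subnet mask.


/27 means 27 network bits, 5 host bits
Binary: 11111111111111111111111111100000
Mask: 255.255.255.224


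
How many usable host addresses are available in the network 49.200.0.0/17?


Host bits = 32 - 17 = 15
Total addresses = 2^15 = 32768
Usable = total - 2 (network and broadcast)
Usable hosts: 32766


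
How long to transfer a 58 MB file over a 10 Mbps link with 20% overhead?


Effective throughput = 10 * (1 - 20/100) = 8 Mbps
File size in Mb = 58 * 8 = 464 Mb
Time = 464 / 8
Time = 58 seconds


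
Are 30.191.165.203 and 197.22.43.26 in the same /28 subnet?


Mask: 255.255.255.240
30.191.165.203 AND mask = 30.191.165.192
197.22.43.26 AND mask = 197.22.43.16
No, different subnets (30.191.165.192 vs 197.22.43.16)


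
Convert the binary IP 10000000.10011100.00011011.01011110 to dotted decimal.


10000000 = 128
10011100 = 156
00011011 = 27
01011110 = 94
IP: 128.156.27.94


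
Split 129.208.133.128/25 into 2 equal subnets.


New prefix = 25 + 1 = 26
Each subnet has 64 addresses
  129.208.133.128/26
  129.208.133.192/26
Subnets: 129.208.133.128/26, 129.208.133.192/26


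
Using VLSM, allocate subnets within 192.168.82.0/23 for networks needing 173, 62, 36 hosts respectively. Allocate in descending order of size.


173 hosts -> /24 (254 usable): 192.168.82.0/24
62 hosts -> /26 (62 usable): 192.168.83.0/26
36 hosts -> /26 (62 usable): 192.168.83.64/26
Allocation: 192.168.82.0/24 (173 hosts, 254 usable); 192.168.83.0/26 (62 hosts, 62 usable); 192.168.83.64/26 (36 hosts, 62 usable)


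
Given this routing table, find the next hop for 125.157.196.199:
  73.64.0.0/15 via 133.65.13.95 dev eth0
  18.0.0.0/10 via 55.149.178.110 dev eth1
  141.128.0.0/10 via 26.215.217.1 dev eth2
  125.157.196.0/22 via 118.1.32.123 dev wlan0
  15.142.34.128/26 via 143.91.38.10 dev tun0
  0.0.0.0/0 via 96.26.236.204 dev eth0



Longest prefix match for 125.157.196.199:
  /15 73.64.0.0: no
  /10 18.0.0.0: no
  /10 141.128.0.0: no
  /22 125.157.196.0: MATCH
  /26 15.142.34.128: no
  /0 0.0.0.0: MATCH
Selected: next-hop 118.1.32.123 via wlan0 (matched /22)


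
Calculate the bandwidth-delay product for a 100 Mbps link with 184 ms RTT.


BDP = bandwidth * RTT
= 100 Mbps * 184 ms
= 100 * 1e6 * 184 / 1000 bits
= 18400000 bits
= 2300000 bytes
= 2246.0938 KB
BDP = 18400000 bits (2300000 bytes)


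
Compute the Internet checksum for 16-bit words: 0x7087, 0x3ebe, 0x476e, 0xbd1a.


Sum all words (with carry folding):
+ 0x7087 = 0x7087
+ 0x3ebe = 0xaf45
+ 0x476e = 0xf6b3
+ 0xbd1a = 0xb3ce
One's complement: ~0xb3ce
Checksum = 0x4c31


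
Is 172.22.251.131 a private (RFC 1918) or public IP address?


RFC 1918 private ranges:
  10.0.0.0/8 (10.0.0.0 - 10.255.255.255)
  172.16.0.0/12 (172.16.0.0 - 172.31.255.255)
  192.168.0.0/16 (192.168.0.0 - 192.168.255.255)
Private (in 172.16.0.0/12)


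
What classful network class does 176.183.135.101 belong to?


First octet: 176
Binary: 10110000
10xxxxxx -> Class B (128-191)
Class B, default mask 255.255.0.0 (/16)


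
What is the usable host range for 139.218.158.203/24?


Network: 139.218.158.0
Broadcast: 139.218.158.255
First usable = network + 1
Last usable = broadcast - 1
Range: 139.218.158.1 to 139.218.158.254


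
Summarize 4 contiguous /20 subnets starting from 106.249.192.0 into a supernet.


Original prefix: /20
Number of subnets: 4 = 2^2
New prefix = 20 - 2 = 18
Supernet: 106.249.192.0/18


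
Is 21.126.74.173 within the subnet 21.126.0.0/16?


Subnet network: 21.126.0.0
Test IP AND mask: 21.126.0.0
Yes, 21.126.74.173 is in 21.126.0.0/16


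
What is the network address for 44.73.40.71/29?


IP:   00101100.01001001.00101000.01000111
Mask: 11111111.11111111.11111111.11111000
AND operation:
Net:  00101100.01001001.00101000.01000000
Network: 44.73.40.64/29


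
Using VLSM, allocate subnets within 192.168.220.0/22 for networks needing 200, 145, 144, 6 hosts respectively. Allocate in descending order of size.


200 hosts -> /24 (254 usable): 192.168.220.0/24
145 hosts -> /24 (254 usable): 192.168.221.0/24
144 hosts -> /24 (254 usable): 192.168.222.0/24
6 hosts -> /29 (6 usable): 192.168.223.0/29
Allocation: 192.168.220.0/24 (200 hosts, 254 usable); 192.168.221.0/24 (145 hosts, 254 usable); 192.168.222.0/24 (144 hosts, 254 usable); 192.168.223.0/29 (6 hosts, 6 usable)


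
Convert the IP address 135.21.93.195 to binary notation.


135 = 10000111
21 = 00010101
93 = 01011101
195 = 11000011
Binary: 10000111.00010101.01011101.11000011


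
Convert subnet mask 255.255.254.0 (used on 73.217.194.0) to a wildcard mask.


Subnet mask: 255.255.254.0
Wildcard = 255.255.255.255 - subnet mask
255 - 255 = 0
255 - 255 = 0
255 - 254 = 1
255 - 0 = 255
Wildcard: 0.0.1.255


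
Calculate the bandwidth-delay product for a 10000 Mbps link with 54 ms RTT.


BDP = bandwidth * RTT
= 10000 Mbps * 54 ms
= 10000 * 1e6 * 54 / 1000 bits
= 540000000 bits
= 67500000 bytes
= 65917.9688 KB
BDP = 540000000 bits (67500000 bytes)


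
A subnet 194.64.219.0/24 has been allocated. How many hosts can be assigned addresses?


Host bits = 32 - 24 = 8
Total addresses = 2^8 = 256
Usable = total - 2 (network and broadcast)
Usable hosts: 254


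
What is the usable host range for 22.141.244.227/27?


Network: 22.141.244.224
Broadcast: 22.141.244.255
First usable = network + 1
Last usable = broadcast - 1
Range: 22.141.244.225 to 22.141.244.254


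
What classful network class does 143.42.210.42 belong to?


First octet: 143
Binary: 10001111
10xxxxxx -> Class B (128-191)
Class B, default mask 255.255.0.0 (/16)


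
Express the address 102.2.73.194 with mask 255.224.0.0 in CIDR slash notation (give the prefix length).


Binary: 11111111.11100000.00000000.00000000
Count leading 1s
Prefix: /11


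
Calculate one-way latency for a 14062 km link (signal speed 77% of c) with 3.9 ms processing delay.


Speed = 0.77 * 3e5 km/s = 231000 km/s
Propagation delay = 14062 / 231000 = 0.0609 s = 60.8745 ms
Processing delay = 3.9 ms
Total one-way latency = 64.7745 ms


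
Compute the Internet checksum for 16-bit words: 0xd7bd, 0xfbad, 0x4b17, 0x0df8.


Sum all words (with carry folding):
+ 0xd7bd = 0xd7bd
+ 0xfbad = 0xd36b
+ 0x4b17 = 0x1e83
+ 0x0df8 = 0x2c7b
One's complement: ~0x2c7b
Checksum = 0xd384


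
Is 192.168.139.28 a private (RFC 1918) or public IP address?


RFC 1918 private ranges:
  10.0.0.0/8 (10.0.0.0 - 10.255.255.255)
  172.16.0.0/12 (172.16.0.0 - 172.31.255.255)
  192.168.0.0/16 (192.168.0.0 - 192.168.255.255)
Private (in 192.168.0.0/16)


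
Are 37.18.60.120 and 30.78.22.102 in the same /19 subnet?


Mask: 255.255.224.0
37.18.60.120 AND mask = 37.18.32.0
30.78.22.102 AND mask = 30.78.0.0
No, different subnets (37.18.32.0 vs 30.78.0.0)


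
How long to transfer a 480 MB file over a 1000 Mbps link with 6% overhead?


Effective throughput = 1000 * (1 - 6/100) = 940 Mbps
File size in Mb = 480 * 8 = 3840 Mb
Time = 3840 / 940
Time = 4.0851 seconds


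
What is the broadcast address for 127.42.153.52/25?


Network: 127.42.153.0/25
Host bits = 7
Set all host bits to 1:
Broadcast: 127.42.153.127


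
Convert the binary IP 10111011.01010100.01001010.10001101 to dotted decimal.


10111011 = 187
01010100 = 84
01001010 = 74
10001101 = 141
IP: 187.84.74.141


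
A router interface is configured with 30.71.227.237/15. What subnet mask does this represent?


/15 means 15 network bits, 17 host bits
Binary: 11111111111111100000000000000000
Mask: 255.254.0.0


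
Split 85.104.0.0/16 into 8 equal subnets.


New prefix = 16 + 3 = 19
Each subnet has 8192 addresses
  85.104.0.0/19
  85.104.32.0/19
  85.104.64.0/19
  85.104.96.0/19
  85.104.128.0/19
  85.104.160.0/19
  85.104.192.0/19
  85.104.224.0/19
Subnets: 85.104.0.0/19, 85.104.32.0/19, 85.104.64.0/19, 85.104.96.0/19, 85.104.128.0/19, 85.104.160.0/19, 85.104.192.0/19, 85.104.224.0/19


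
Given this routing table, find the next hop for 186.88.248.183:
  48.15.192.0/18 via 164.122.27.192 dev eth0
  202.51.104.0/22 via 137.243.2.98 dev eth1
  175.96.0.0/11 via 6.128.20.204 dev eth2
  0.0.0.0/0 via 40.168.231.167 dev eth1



Longest prefix match for 186.88.248.183:
  /18 48.15.192.0: no
  /22 202.51.104.0: no
  /11 175.96.0.0: no
  /0 0.0.0.0: MATCH
Selected: next-hop 40.168.231.167 via eth1 (matched /0)


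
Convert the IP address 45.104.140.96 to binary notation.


45 = 00101101
104 = 01101000
140 = 10001100
96 = 01100000
Binary: 00101101.01101000.10001100.01100000


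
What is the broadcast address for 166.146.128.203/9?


Network: 166.128.0.0/9
Host bits = 23
Set all host bits to 1:
Broadcast: 166.255.255.255


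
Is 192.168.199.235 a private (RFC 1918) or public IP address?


RFC 1918 private ranges:
  10.0.0.0/8 (10.0.0.0 - 10.255.255.255)
  172.16.0.0/12 (172.16.0.0 - 172.31.255.255)
  192.168.0.0/16 (192.168.0.0 - 192.168.255.255)
Private (in 192.168.0.0/16)


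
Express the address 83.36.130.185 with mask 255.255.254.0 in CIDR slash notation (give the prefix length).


Binary: 11111111.11111111.11111110.00000000
Count leading 1s
Prefix: /23


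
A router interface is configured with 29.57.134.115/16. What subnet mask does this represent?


/16 means 16 network bits, 16 host bits
Binary: 11111111111111110000000000000000
Mask: 255.255.0.0


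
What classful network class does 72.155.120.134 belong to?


First octet: 72
Binary: 01001000
0xxxxxxx -> Class A (1-126)
Class A, default mask 255.0.0.0 (/8)


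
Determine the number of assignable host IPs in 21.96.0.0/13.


Host bits = 32 - 13 = 19
Total addresses = 2^19 = 524288
Usable = total - 2 (network and broadcast)
Usable hosts: 524286


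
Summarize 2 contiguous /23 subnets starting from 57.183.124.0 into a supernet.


Original prefix: /23
Number of subnets: 2 = 2^1
New prefix = 23 - 1 = 22
Supernet: 57.183.124.0/22


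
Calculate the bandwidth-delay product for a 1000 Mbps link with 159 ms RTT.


BDP = bandwidth * RTT
= 1000 Mbps * 159 ms
= 1000 * 1e6 * 159 / 1000 bits
= 159000000 bits
= 19875000 bytes
= 19409.1797 KB
BDP = 159000000 bits (19875000 bytes)


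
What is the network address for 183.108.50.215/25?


IP:   10110111.01101100.00110010.11010111
Mask: 11111111.11111111.11111111.10000000
AND operation:
Net:  10110111.01101100.00110010.10000000
Network: 183.108.50.128/25


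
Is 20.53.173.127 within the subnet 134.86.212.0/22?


Subnet network: 134.86.212.0
Test IP AND mask: 20.53.172.0
No, 20.53.173.127 is not in 134.86.212.0/22


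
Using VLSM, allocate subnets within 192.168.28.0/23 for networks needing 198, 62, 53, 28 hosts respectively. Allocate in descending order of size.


198 hosts -> /24 (254 usable): 192.168.28.0/24
62 hosts -> /26 (62 usable): 192.168.29.0/26
53 hosts -> /26 (62 usable): 192.168.29.64/26
28 hosts -> /27 (30 usable): 192.168.29.128/27
Allocation: 192.168.28.0/24 (198 hosts, 254 usable); 192.168.29.0/26 (62 hosts, 62 usable); 192.168.29.64/26 (53 hosts, 62 usable); 192.168.29.128/27 (28 hosts, 30 usable)


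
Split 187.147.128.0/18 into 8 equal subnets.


New prefix = 18 + 3 = 21
Each subnet has 2048 addresses
  187.147.128.0/21
  187.147.136.0/21
  187.147.144.0/21
  187.147.152.0/21
  187.147.160.0/21
  187.147.168.0/21
  187.147.176.0/21
  187.147.184.0/21
Subnets: 187.147.128.0/21, 187.147.136.0/21, 187.147.144.0/21, 187.147.152.0/21, 187.147.160.0/21, 187.147.168.0/21, 187.147.176.0/21, 187.147.184.0/21


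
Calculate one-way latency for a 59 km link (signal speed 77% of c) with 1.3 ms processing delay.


Speed = 0.77 * 3e5 km/s = 231000 km/s
Propagation delay = 59 / 231000 = 0.0003 s = 0.2554 ms
Processing delay = 1.3 ms
Total one-way latency = 1.5554 ms


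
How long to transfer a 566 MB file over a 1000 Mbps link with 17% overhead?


Effective throughput = 1000 * (1 - 17/100) = 830 Mbps
File size in Mb = 566 * 8 = 4528 Mb
Time = 4528 / 830
Time = 5.4554 seconds


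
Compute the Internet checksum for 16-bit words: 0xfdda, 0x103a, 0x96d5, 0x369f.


Sum all words (with carry folding):
+ 0xfdda = 0xfdda
+ 0x103a = 0x0e15
+ 0x96d5 = 0xa4ea
+ 0x369f = 0xdb89
One's complement: ~0xdb89
Checksum = 0x2476


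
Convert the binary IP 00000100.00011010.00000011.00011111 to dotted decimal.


00000100 = 4
00011010 = 26
00000011 = 3
00011111 = 31
IP: 4.26.3.31


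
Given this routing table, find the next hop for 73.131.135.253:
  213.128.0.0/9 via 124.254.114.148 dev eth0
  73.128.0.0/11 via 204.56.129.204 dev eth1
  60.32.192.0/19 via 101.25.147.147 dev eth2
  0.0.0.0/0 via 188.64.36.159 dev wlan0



Longest prefix match for 73.131.135.253:
  /9 213.128.0.0: no
  /11 73.128.0.0: MATCH
  /19 60.32.192.0: no
  /0 0.0.0.0: MATCH
Selected: next-hop 204.56.129.204 via eth1 (matched /11)


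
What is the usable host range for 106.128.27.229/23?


Network: 106.128.26.0
Broadcast: 106.128.27.255
First usable = network + 1
Last usable = broadcast - 1
Range: 106.128.26.1 to 106.128.27.254


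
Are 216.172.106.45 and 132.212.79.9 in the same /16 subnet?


Mask: 255.255.0.0
216.172.106.45 AND mask = 216.172.0.0
132.212.79.9 AND mask = 132.212.0.0
No, different subnets (216.172.0.0 vs 132.212.0.0)


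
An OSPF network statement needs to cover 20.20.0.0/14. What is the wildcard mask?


Subnet mask: 255.252.0.0
Wildcard = 255.255.255.255 - subnet mask
255 - 255 = 0
255 - 252 = 3
255 - 0 = 255
255 - 0 = 255
Wildcard: 0.3.255.255


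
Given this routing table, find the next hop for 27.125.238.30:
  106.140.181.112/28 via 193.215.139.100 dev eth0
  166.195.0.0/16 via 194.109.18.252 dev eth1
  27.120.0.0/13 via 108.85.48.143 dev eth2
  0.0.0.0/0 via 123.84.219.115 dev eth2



Longest prefix match for 27.125.238.30:
  /28 106.140.181.112: no
  /16 166.195.0.0: no
  /13 27.120.0.0: MATCH
  /0 0.0.0.0: MATCH
Selected: next-hop 108.85.48.143 via eth2 (matched /13)


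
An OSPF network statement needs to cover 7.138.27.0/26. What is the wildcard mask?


Subnet mask: 255.255.255.192
Wildcard = 255.255.255.255 - subnet mask
255 - 255 = 0
255 - 255 = 0
255 - 255 = 0
255 - 192 = 63
Wildcard: 0.0.0.63


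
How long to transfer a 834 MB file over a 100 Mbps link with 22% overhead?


Effective throughput = 100 * (1 - 22/100) = 78 Mbps
File size in Mb = 834 * 8 = 6672 Mb
Time = 6672 / 78
Time = 85.5385 seconds


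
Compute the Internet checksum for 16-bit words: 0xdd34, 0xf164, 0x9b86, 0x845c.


Sum all words (with carry folding):
+ 0xdd34 = 0xdd34
+ 0xf164 = 0xce99
+ 0x9b86 = 0x6a20
+ 0x845c = 0xee7c
One's complement: ~0xee7c
Checksum = 0x1183


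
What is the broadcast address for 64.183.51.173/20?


Network: 64.183.48.0/20
Host bits = 12
Set all host bits to 1:
Broadcast: 64.183.63.255


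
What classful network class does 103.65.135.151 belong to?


First octet: 103
Binary: 01100111
0xxxxxxx -> Class A (1-126)
Class A, default mask 255.0.0.0 (/8)


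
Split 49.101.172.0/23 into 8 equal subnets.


New prefix = 23 + 3 = 26
Each subnet has 64 addresses
  49.101.172.0/26
  49.101.172.64/26
  49.101.172.128/26
  49.101.172.192/26
  49.101.173.0/26
  49.101.173.64/26
  49.101.173.128/26
  49.101.173.192/26
Subnets: 49.101.172.0/26, 49.101.172.64/26, 49.101.172.128/26, 49.101.172.192/26, 49.101.173.0/26, 49.101.173.64/26, 49.101.173.128/26, 49.101.173.192/26


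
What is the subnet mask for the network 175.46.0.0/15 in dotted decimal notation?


/15 means 15 network bits, 17 host bits
Binary: 11111111111111100000000000000000
Mask: 255.254.0.0


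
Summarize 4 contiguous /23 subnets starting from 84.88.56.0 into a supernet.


Original prefix: /23
Number of subnets: 4 = 2^2
New prefix = 23 - 2 = 21
Supernet: 84.88.56.0/21


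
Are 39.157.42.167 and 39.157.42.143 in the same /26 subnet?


Mask: 255.255.255.192
39.157.42.167 AND mask = 39.157.42.128
39.157.42.143 AND mask = 39.157.42.128
Yes, same subnet (39.157.42.128)


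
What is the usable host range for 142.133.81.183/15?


Network: 142.132.0.0
Broadcast: 142.133.255.255
First usable = network + 1
Last usable = broadcast - 1
Range: 142.132.0.1 to 142.133.255.254


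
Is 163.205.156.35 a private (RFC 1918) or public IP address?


RFC 1918 private ranges:
  10.0.0.0/8 (10.0.0.0 - 10.255.255.255)
  172.16.0.0/12 (172.16.0.0 - 172.31.255.255)
  192.168.0.0/16 (192.168.0.0 - 192.168.255.255)
Public (not in any RFC 1918 range)


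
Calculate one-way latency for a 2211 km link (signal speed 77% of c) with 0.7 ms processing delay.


Speed = 0.77 * 3e5 km/s = 231000 km/s
Propagation delay = 2211 / 231000 = 0.0096 s = 9.5714 ms
Processing delay = 0.7 ms
Total one-way latency = 10.2714 ms


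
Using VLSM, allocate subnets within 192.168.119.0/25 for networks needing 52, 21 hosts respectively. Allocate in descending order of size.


52 hosts -> /26 (62 usable): 192.168.119.0/26
21 hosts -> /27 (30 usable): 192.168.119.64/27
Allocation: 192.168.119.0/26 (52 hosts, 62 usable); 192.168.119.64/27 (21 hosts, 30 usable)


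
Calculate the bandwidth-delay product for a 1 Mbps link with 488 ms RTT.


BDP = bandwidth * RTT
= 1 Mbps * 488 ms
= 1 * 1e6 * 488 / 1000 bits
= 488000 bits
= 61000 bytes
= 59.5703 KB
BDP = 488000 bits (61000 bytes)


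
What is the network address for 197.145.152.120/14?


IP:   11000101.10010001.10011000.01111000
Mask: 11111111.11111100.00000000.00000000
AND operation:
Net:  11000101.10010000.00000000.00000000
Network: 197.144.0.0/14


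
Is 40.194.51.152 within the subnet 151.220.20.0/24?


Subnet network: 151.220.20.0
Test IP AND mask: 40.194.51.0
No, 40.194.51.152 is not in 151.220.20.0/24


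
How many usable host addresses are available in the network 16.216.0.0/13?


Host bits = 32 - 13 = 19
Total addresses = 2^19 = 524288
Usable = total - 2 (network and broadcast)
Usable hosts: 524286


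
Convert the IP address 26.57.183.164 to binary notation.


26 = 00011010
57 = 00111001
183 = 10110111
164 = 10100100
Binary: 00011010.00111001.10110111.10100100


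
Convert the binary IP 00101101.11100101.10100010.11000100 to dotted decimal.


00101101 = 45
11100101 = 229
10100010 = 162
11000100 = 196
IP: 45.229.162.196


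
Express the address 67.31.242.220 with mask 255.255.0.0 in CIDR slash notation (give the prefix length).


Binary: 11111111.11111111.00000000.00000000
Count leading 1s
Prefix: /16


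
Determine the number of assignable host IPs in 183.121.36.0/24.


Host bits = 32 - 24 = 8
Total addresses = 2^8 = 256
Usable = total - 2 (network and broadcast)
Usable hosts: 254


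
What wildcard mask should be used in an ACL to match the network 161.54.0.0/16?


Subnet mask: 255.255.0.0
Wildcard = 255.255.255.255 - subnet mask
255 - 255 = 0
255 - 255 = 0
255 - 0 = 255
255 - 0 = 255
Wildcard: 0.0.255.255


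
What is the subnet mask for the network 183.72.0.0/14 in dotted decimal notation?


/14 means 14 network bits, 18 host bits
Binary: 11111111111111000000000000000000
Mask: 255.252.0.0


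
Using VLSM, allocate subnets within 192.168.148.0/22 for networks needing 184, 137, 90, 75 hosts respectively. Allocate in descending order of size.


184 hosts -> /24 (254 usable): 192.168.148.0/24
137 hosts -> /24 (254 usable): 192.168.149.0/24
90 hosts -> /25 (126 usable): 192.168.150.0/25
75 hosts -> /25 (126 usable): 192.168.150.128/25
Allocation: 192.168.148.0/24 (184 hosts, 254 usable); 192.168.149.0/24 (137 hosts, 254 usable); 192.168.150.0/25 (90 hosts, 126 usable); 192.168.150.128/25 (75 hosts, 126 usable)


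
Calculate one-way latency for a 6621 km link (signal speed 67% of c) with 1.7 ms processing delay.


Speed = 0.67 * 3e5 km/s = 201000 km/s
Propagation delay = 6621 / 201000 = 0.0329 s = 32.9403 ms
Processing delay = 1.7 ms
Total one-way latency = 34.6403 ms


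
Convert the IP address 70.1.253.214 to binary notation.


70 = 01000110
1 = 00000001
253 = 11111101
214 = 11010110
Binary: 01000110.00000001.11111101.11010110


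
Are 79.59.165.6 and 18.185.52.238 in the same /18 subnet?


Mask: 255.255.192.0
79.59.165.6 AND mask = 79.59.128.0
18.185.52.238 AND mask = 18.185.0.0
No, different subnets (79.59.128.0 vs 18.185.0.0)


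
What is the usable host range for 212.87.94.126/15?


Network: 212.86.0.0
Broadcast: 212.87.255.255
First usable = network + 1
Last usable = broadcast - 1
Range: 212.86.0.1 to 212.87.255.254


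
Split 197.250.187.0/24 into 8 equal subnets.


New prefix = 24 + 3 = 27
Each subnet has 32 addresses
  197.250.187.0/27
  197.250.187.32/27
  197.250.187.64/27
  197.250.187.96/27
  197.250.187.128/27
  197.250.187.160/27
  197.250.187.192/27
  197.250.187.224/27
Subnets: 197.250.187.0/27, 197.250.187.32/27, 197.250.187.64/27, 197.250.187.96/27, 197.250.187.128/27, 197.250.187.160/27, 197.250.187.192/27, 197.250.187.224/27


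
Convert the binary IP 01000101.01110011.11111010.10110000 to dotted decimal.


01000101 = 69
01110011 = 115
11111010 = 250
10110000 = 176
IP: 69.115.250.176
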